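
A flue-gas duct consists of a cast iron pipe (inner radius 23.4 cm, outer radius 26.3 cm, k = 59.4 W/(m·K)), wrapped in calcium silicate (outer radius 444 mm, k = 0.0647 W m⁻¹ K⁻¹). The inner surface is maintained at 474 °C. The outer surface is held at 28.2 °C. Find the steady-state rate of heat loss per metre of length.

Series thermal resistances, inner to outer:
  R'_cast iron = ln(0.263/0.234)/(2πk) = 0.1168/(2π·59.4) = 3.130×10^-4 m·K/W
  R'_calcium silicate = ln(0.444/0.263)/(2πk) = 0.5237/(2π·0.0647) = 1.288 m·K/W
ΣR = 3.130×10^-4 + 1.288 = 1.288 m·K/W
Q' = ΔT/ΣR = (474 °C − 28.2 °C)/1.288 = 346 W/m

Q' = 346 W/m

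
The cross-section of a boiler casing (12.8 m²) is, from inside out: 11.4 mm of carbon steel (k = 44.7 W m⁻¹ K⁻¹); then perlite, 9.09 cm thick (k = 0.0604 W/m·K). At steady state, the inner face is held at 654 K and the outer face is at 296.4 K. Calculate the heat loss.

Q = 3.04 kW

Treat each layer as a resistance in series:
  R_carbon steel = L/(kA) = 0.0114/(44.7·12.8) = 1.992×10^-5 K/W
  R_perlite = L/(kA) = 0.0909/(0.0604·12.8) = 0.1176 K/W
ΣR = 1.992×10^-5 + 0.1176 = 0.1176 K/W
Q = ΔT/ΣR = (654 K − 296.4 K)/0.1176 = 3040 W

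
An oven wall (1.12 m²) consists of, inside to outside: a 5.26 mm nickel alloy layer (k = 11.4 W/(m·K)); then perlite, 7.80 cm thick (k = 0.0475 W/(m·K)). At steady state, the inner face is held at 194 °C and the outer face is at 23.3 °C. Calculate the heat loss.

Q = 116 W

Series thermal resistances, inner to outer:
  R_nickel alloy = L/(kA) = 0.00526/(11.4·1.12) = 4.120×10^-4 K/W
  R_perlite = L/(kA) = 0.0780/(0.0475·1.12) = 1.466 K/W
ΣR = 4.120×10^-4 + 1.466 = 1.466 K/W
Q = ΔT/ΣR = (194 °C − 23.3 °C)/1.466 = 116 W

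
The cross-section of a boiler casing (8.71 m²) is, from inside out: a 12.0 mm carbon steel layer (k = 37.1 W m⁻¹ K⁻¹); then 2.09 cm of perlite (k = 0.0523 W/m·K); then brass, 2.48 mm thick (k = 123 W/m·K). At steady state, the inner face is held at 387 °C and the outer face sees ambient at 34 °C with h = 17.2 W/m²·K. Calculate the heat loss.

Treat each layer as a resistance in series:
  R_carbon steel = L/(kA) = 0.0120/(37.1·8.71) = 3.714×10^-5 K/W
  R_perlite = L/(kA) = 0.0209/(0.0523·8.71) = 0.04588 K/W
  R_brass = L/(kA) = 0.00248/(123·8.71) = 2.315×10^-6 K/W
  R_conv,out = 1/(hA) = 1/(17.2·8.71) = 0.006675 K/W
ΣR = 3.714×10^-5 + 0.04588 + 2.315×10^-6 + 0.006675 = 0.05259 K/W
Q = ΔT/ΣR = (387 °C − 34 °C)/0.05259 = 6710 W

Q = 6710 W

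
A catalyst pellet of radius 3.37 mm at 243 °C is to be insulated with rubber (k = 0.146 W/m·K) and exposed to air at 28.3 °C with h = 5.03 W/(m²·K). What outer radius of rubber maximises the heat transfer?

r_cr = 5.81 cm

For a sphere, r_cr = 2k_ins/h = 2·0.146/5.03 = 0.0581 m = 5.81 cm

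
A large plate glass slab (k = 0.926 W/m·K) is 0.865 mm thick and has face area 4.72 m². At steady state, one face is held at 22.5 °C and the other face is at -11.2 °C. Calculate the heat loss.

Q = kA·ΔT/L = 0.926 × 4.72 × |22.5 °C − -11.2 °C| / 8.65×10^-4 = 1.70×10^5 W

Q = 170 kW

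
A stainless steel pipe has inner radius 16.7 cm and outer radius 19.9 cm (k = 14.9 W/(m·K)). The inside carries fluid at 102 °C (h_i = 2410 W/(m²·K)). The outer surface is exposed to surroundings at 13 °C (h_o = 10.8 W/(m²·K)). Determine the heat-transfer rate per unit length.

Series thermal resistances, inner to outer:
  R'_conv,in = 1/(2πr h) = 1/(2π·0.167·2410) = 3.954×10^-4 m·K/W
  R'_stainless steel = ln(0.199/0.167)/(2πk) = 0.1753/(2π·14.9) = 0.001873 m·K/W
  R'_conv,out = 1/(2πr h) = 1/(2π·0.199·10.8) = 0.07405 m·K/W
ΣR = 3.954×10^-4 + 0.001873 + 0.07405 = 0.07632 m·K/W
Q' = ΔT/ΣR = (102 °C − 13 °C)/0.07632 = 1170 W/m

Q' = 1170 W/m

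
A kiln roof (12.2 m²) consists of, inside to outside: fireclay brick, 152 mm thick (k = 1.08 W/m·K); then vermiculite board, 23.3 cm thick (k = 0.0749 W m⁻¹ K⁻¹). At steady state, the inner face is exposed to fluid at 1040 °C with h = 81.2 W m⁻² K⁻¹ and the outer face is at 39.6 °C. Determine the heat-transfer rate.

Q = 3.74 kW

Resistance network (inner→outer):
  R_conv,in = 1/(hA) = 1/(81.2·12.2) = 0.001009 K/W
  R_fireclay brick = L/(kA) = 0.152/(1.08·12.2) = 0.01154 K/W
  R_vermiculite board = L/(kA) = 0.233/(0.0749·12.2) = 0.2550 K/W
ΣR = 0.001009 + 0.01154 + 0.2550 = 0.2675 K/W
Q = ΔT/ΣR = (1040 °C − 39.6 °C)/0.2675 = 3740 W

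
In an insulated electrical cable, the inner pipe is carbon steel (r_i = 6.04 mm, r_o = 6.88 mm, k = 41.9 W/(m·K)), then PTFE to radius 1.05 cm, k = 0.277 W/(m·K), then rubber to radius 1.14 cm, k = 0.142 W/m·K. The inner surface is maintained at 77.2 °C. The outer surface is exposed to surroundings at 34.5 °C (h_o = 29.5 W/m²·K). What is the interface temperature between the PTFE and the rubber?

T = 64.4 °C

Resistance network (inner→outer):
  R'_carbon steel = ln(0.00688/0.00604)/(2πk) = 0.1302/(2π·41.9) = 4.946×10^-4 m·K/W
  R'_PTFE = ln(0.0105/0.00688)/(2πk) = 0.4228/(2π·0.277) = 0.2429 m·K/W
  R'_rubber = ln(0.0114/0.0105)/(2πk) = 0.08224/(2π·0.142) = 0.09217 m·K/W
  R'_conv,out = 1/(2πr h) = 1/(2π·0.0114·29.5) = 0.4733 m·K/W
ΣR = 4.946×10^-4 + 0.2429 + 0.09217 + 0.4733 = 0.8089 m·K/W
Q' = ΔT/ΣR = (77.2 °C − 34.5 °C)/0.8089 = 52.79 W/m
From the inner boundary to the PTFE/rubber interface, ΣR_partial = 0.2434 m·K/W.
T_interface = T_in − Q'·ΣR_partial = 77.2 °C − (52.79)(0.2434) = 64.4 °C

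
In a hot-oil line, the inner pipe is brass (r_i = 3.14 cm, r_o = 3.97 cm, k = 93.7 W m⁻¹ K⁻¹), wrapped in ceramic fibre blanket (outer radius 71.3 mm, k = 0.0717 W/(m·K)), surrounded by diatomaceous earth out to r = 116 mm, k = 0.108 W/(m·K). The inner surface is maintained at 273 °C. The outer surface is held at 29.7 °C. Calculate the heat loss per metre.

Series thermal resistances, inner to outer:
  R'_brass = ln(0.0397/0.0314)/(2πk) = 0.2345/(2π·93.7) = 3.984×10^-4 m·K/W
  R'_ceramic fibre blanket = ln(0.0713/0.0397)/(2πk) = 0.5855/(2π·0.0717) = 1.300 m·K/W
  R'_diatomaceous earth = ln(0.116/0.0713)/(2πk) = 0.4867/(2π·0.108) = 0.7172 m·K/W
ΣR = 3.984×10^-4 + 1.300 + 0.7172 = 2.018 m·K/W
Q' = ΔT/ΣR = (273 °C − 29.7 °C)/2.018 = 121 W/m

Q' = 121 W/m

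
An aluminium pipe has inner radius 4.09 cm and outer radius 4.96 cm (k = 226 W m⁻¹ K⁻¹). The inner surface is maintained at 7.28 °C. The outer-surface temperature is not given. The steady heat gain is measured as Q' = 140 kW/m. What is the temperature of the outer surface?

Series resistances:
  R'_aluminium = ln(0.0496/0.0409)/(2πk) = 0.1929/(2π·226) = 1.358×10^-4 m·K/W
ΣR = 1.358×10^-4 m·K/W
ΔT = Q'·ΣR = 1.40×10^5 × 1.358×10^-4 = 19.01 K
Heat flows inward, so T_out = T_in + ΔT = 7.28 + 19.01 = 26.3 °C

T_out = 26.3 °C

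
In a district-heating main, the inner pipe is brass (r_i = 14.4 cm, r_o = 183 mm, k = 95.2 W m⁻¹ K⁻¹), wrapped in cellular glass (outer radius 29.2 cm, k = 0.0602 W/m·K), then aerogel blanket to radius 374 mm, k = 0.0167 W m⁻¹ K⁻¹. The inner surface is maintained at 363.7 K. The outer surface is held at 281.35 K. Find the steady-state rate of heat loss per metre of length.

Q' = 22.9 W/m

Treat each layer as a resistance in series:
  R'_brass = ln(0.183/0.144)/(2πk) = 0.2397/(2π·95.2) = 4.007×10^-4 m·K/W
  R'_cellular glass = ln(0.292/0.183)/(2πk) = 0.4673/(2π·0.0602) = 1.235 m·K/W
  R'_aerogel blanket = ln(0.374/0.292)/(2πk) = 0.2475/(2π·0.0167) = 2.359 m·K/W
ΣR = 4.007×10^-4 + 1.235 + 2.359 = 3.594 m·K/W
Q' = ΔT/ΣR = (363.7 K − 281.35 K)/3.594 = 22.9 W/m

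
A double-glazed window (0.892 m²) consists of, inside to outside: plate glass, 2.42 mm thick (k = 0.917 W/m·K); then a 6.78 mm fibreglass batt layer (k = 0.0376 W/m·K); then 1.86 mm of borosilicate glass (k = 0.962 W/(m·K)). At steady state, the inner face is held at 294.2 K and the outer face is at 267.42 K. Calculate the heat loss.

Q = 129 W

Resistance network (inner→outer):
  R_plate glass = L/(kA) = 0.00242/(0.917·0.892) = 0.002959 K/W
  R_fibreglass batt = L/(kA) = 0.00678/(0.0376·0.892) = 0.2022 K/W
  R_borosilicate glass = L/(kA) = 0.00186/(0.962·0.892) = 0.002168 K/W
ΣR = 0.002959 + 0.2022 + 0.002168 = 0.2073 K/W
Q = ΔT/ΣR = (294.2 K − 267.42 K)/0.2073 = 129 W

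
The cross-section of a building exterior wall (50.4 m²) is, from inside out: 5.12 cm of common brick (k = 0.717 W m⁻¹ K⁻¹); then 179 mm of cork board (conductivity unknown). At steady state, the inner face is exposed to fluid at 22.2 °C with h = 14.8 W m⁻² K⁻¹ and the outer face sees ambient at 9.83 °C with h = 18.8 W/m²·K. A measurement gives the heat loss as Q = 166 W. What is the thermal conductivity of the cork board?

k = 0.0502 W/m·K

ΣR = ΔT/Q = |22.2 − 9.83|/166 = 0.07452 K/W
Known resistances:
  R_conv,in = 1/(hA) = 1/(14.8·50.4) = 0.001341 K/W
  R_common brick = L/(kA) = 0.0512/(0.717·50.4) = 0.001417 K/W
  R_conv,out = 1/(hA) = 1/(18.8·50.4) = 0.001055 K/W
R_cork board = ΣR − ΣR_known = 0.07452 − 0.003813 = 0.07071 K/W
L/(kA) = 0.07071 ⇒ k = 0.179/(0.07071·50.4) = 0.0502 W/m·K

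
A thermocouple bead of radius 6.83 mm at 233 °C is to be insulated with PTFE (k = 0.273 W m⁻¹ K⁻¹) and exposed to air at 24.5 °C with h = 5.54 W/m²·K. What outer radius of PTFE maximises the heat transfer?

r_cr = 9.86 cm

For a sphere, r_cr = 2k_ins/h = 2·0.273/5.54 = 0.0986 m = 9.86 cm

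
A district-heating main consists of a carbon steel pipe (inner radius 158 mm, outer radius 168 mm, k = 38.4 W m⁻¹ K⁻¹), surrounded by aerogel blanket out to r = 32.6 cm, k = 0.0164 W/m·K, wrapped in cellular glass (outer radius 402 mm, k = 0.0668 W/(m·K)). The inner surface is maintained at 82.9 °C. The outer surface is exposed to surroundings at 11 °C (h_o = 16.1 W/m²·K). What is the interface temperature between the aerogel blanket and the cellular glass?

Treat each layer as a resistance in series:
  R'_carbon steel = ln(0.168/0.158)/(2πk) = 0.06137/(2π·38.4) = 2.544×10^-4 m·K/W
  R'_aerogel blanket = ln(0.326/0.168)/(2πk) = 0.6629/(2π·0.0164) = 6.433 m·K/W
  R'_cellular glass = ln(0.402/0.326)/(2πk) = 0.2096/(2π·0.0668) = 0.4993 m·K/W
  R'_conv,out = 1/(2πr h) = 1/(2π·0.402·16.1) = 0.02459 m·K/W
ΣR = 2.544×10^-4 + 6.433 + 0.4993 + 0.02459 = 6.957 m·K/W
Q' = ΔT/ΣR = (82.9 °C − 11 °C)/6.957 = 10.33 W/m
From the inner boundary to the aerogel blanket/cellular glass interface, ΣR_partial = 6.433 m·K/W.
T_interface = T_in − Q'·ΣR_partial = 82.9 °C − (10.33)(6.433) = 16.4 °C

T = 16.4 °C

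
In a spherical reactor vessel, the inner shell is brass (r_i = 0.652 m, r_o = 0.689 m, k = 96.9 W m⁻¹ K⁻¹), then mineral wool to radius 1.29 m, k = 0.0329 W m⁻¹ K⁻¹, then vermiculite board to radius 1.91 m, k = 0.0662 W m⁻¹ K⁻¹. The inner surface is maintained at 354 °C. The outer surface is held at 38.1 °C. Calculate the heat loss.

Series thermal resistances, inner to outer:
  R_brass = (1/0.652 − 1/0.689)/(4πk) = 0.08236/(4π·96.9) = 6.764×10^-5 K/W
  R_mineral wool = (1/0.689 − 1/1.29)/(4πk) = 0.6762/(4π·0.0329) = 1.636 K/W
  R_vermiculite board = (1/1.29 − 1/1.91)/(4πk) = 0.2516/(4π·0.0662) = 0.3025 K/W
ΣR = 6.764×10^-5 + 1.636 + 0.3025 = 1.939 K/W
Q = ΔT/ΣR = (354 °C − 38.1 °C)/1.939 = 163 W

Q = 163 W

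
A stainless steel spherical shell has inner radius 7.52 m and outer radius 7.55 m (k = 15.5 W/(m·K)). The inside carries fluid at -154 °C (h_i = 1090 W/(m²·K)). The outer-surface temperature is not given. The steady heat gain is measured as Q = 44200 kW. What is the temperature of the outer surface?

Series resistances:
  R_conv,in = 1/(4πr²h) = 1/(4π·7.52²·1090) = 1.291×10^-6 K/W
  R_stainless steel = (1/7.52 − 1/7.55)/(4πk) = 5.284×10^-4/(4π·15.5) = 2.713×10^-6 K/W
ΣR = 4.004×10^-6 K/W
ΔT = Q·ΣR = 4.42×10^7 × 4.004×10^-6 = 177.0 K
Heat flows inward, so T_out = T_in + ΔT = -154 + 177.0 = 23.0 °C

T_out = 23.0 °C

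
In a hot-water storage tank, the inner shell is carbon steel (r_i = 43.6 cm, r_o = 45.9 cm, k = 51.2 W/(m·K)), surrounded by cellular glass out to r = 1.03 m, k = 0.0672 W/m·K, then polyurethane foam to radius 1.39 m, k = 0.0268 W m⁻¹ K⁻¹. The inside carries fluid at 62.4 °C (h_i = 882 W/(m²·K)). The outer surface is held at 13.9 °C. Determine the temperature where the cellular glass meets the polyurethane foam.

Series thermal resistances, inner to outer:
  R_conv,in = 1/(4πr²h) = 1/(4π·0.436²·882) = 4.746×10^-4 K/W
  R_carbon steel = (1/0.436 − 1/0.459)/(4πk) = 0.1149/(4π·51.2) = 1.786×10^-4 K/W
  R_cellular glass = (1/0.459 − 1/1.03)/(4πk) = 1.208/(4π·0.0672) = 1.430 K/W
  R_polyurethane foam = (1/1.03 − 1/1.39)/(4πk) = 0.2514/(4π·0.0268) = 0.7466 K/W
ΣR = 4.746×10^-4 + 1.786×10^-4 + 1.430 + 0.7466 = 2.177 K/W
Q = ΔT/ΣR = (62.4 °C − 13.9 °C)/2.177 = 22.28 W
From the inner boundary to the cellular glass/polyurethane foam interface, ΣR_partial = 1.431 K/W.
T_interface = T_in − Q·ΣR_partial = 62.4 °C − (22.28)(1.431) = 30.5 °C

T = 30.5 °C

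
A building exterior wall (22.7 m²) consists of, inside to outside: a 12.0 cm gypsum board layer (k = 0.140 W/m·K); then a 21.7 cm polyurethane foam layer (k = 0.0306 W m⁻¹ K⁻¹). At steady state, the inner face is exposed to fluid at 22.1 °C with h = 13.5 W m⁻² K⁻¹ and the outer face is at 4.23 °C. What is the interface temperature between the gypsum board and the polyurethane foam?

Resistance network (inner→outer):
  R_conv,in = 1/(hA) = 1/(13.5·22.7) = 0.003263 K/W
  R_gypsum board = L/(kA) = 0.120/(0.140·22.7) = 0.03776 K/W
  R_polyurethane foam = L/(kA) = 0.217/(0.0306·22.7) = 0.3124 K/W
ΣR = 0.003263 + 0.03776 + 0.3124 = 0.3534 K/W
Q = ΔT/ΣR = (22.1 °C − 4.23 °C)/0.3534 = 50.57 W
From the inner boundary to the gypsum board/polyurethane foam interface, ΣR_partial = 0.04102 K/W.
T_interface = T_in − Q·ΣR_partial = 22.1 °C − (50.57)(0.04102) = 20.0 °C

T = 20.0 °C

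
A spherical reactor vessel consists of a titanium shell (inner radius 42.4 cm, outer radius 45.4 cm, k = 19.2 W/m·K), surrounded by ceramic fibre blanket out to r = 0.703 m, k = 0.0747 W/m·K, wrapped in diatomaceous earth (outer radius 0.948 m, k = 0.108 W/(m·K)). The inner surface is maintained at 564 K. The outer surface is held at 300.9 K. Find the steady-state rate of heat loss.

Resistance network (inner→outer):
  R_titanium = (1/0.424 − 1/0.454)/(4πk) = 0.1558/(4π·19.2) = 6.459×10^-4 K/W
  R_ceramic fibre blanket = (1/0.454 − 1/0.703)/(4πk) = 0.7802/(4π·0.0747) = 0.8311 K/W
  R_diatomaceous earth = (1/0.703 − 1/0.948)/(4πk) = 0.3676/(4π·0.108) = 0.2709 K/W
ΣR = 6.459×10^-4 + 0.8311 + 0.2709 = 1.103 K/W
Q = ΔT/ΣR = (564 K − 300.9 K)/1.103 = 239 W

Q = 239 W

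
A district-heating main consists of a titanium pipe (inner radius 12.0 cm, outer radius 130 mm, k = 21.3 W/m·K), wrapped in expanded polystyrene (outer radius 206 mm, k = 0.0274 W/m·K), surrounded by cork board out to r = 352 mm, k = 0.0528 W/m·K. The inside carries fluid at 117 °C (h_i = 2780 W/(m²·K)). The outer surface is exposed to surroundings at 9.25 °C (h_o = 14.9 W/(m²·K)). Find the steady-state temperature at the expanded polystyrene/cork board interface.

T = 50.3 °C

Resistance network (inner→outer):
  R'_conv,in = 1/(2πr h) = 1/(2π·0.120·2780) = 4.771×10^-4 m·K/W
  R'_titanium = ln(0.130/0.120)/(2πk) = 0.08004/(2π·21.3) = 5.981×10^-4 m·K/W
  R'_expanded polystyrene = ln(0.206/0.130)/(2πk) = 0.4603/(2π·0.0274) = 2.674 m·K/W
  R'_cork board = ln(0.352/0.206)/(2πk) = 0.5358/(2π·0.0528) = 1.615 m·K/W
  R'_conv,out = 1/(2πr h) = 1/(2π·0.352·14.9) = 0.03035 m·K/W
ΣR = 4.771×10^-4 + 5.981×10^-4 + 2.674 + 1.615 + 0.03035 = 4.320 m·K/W
Q' = ΔT/ΣR = (117 °C − 9.25 °C)/4.320 = 24.94 W/m
From the inner boundary to the expanded polystyrene/cork board interface, ΣR_partial = 2.675 m·K/W.
T_interface = T_in − Q'·ΣR_partial = 117 °C − (24.94)(2.675) = 50.3 °C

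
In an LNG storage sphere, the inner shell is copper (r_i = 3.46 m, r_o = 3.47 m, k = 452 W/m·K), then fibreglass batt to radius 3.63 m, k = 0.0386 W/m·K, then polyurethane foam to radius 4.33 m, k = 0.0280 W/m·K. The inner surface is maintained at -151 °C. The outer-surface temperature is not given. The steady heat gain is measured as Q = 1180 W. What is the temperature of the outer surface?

Series resistances:
  R_copper = (1/3.46 − 1/3.47)/(4πk) = 8.329×10^-4/(4π·452) = 1.466×10^-7 K/W
  R_fibreglass batt = (1/3.47 − 1/3.63)/(4πk) = 0.01270/(4π·0.0386) = 0.02619 K/W
  R_polyurethane foam = (1/3.63 − 1/4.33)/(4πk) = 0.04454/(4π·0.0280) = 0.1266 K/W
ΣR = 0.1528 K/W
ΔT = Q·ΣR = 1180 × 0.1528 = 180.3 K
Heat flows inward, so T_out = T_in + ΔT = -151 + 180.3 = 29.3 °C

T_out = 29.3 °C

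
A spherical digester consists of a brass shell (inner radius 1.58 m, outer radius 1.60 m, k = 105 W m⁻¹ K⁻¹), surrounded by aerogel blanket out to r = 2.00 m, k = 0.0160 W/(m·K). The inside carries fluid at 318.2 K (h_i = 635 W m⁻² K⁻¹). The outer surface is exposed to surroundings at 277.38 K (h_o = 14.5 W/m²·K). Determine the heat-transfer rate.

Series thermal resistances, inner to outer:
  R_conv,in = 1/(4πr²h) = 1/(4π·1.58²·635) = 5.020×10^-5 K/W
  R_brass = (1/1.58 − 1/1.60)/(4πk) = 0.007911/(4π·105) = 5.996×10^-6 K/W
  R_aerogel blanket = (1/1.60 − 1/2.00)/(4πk) = 0.1250/(4π·0.0160) = 0.6217 K/W
  R_conv,out = 1/(4πr²h) = 1/(4π·2.00²·14.5) = 0.001372 K/W
ΣR = 5.020×10^-5 + 5.996×10^-6 + 0.6217 + 0.001372 = 0.6231 K/W
Q = ΔT/ΣR = (318.2 K − 277.38 K)/0.6231 = 65.5 W

Q = 65.5 W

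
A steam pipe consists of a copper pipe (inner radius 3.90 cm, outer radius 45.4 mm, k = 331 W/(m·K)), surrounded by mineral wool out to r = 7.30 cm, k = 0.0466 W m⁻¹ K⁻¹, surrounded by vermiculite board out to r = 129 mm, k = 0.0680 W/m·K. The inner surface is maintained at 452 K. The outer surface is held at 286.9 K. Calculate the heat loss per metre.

Series thermal resistances, inner to outer:
  R'_copper = ln(0.0454/0.0390)/(2πk) = 0.1520/(2π·331) = 7.306×10^-5 m·K/W
  R'_mineral wool = ln(0.0730/0.0454)/(2πk) = 0.4749/(2π·0.0466) = 1.622 m·K/W
  R'_vermiculite board = ln(0.129/0.0730)/(2πk) = 0.5694/(2π·0.0680) = 1.333 m·K/W
ΣR = 7.306×10^-5 + 1.622 + 1.333 = 2.955 m·K/W
Q' = ΔT/ΣR = (452 K − 286.9 K)/2.955 = 55.9 W/m

Q' = 55.9 W/m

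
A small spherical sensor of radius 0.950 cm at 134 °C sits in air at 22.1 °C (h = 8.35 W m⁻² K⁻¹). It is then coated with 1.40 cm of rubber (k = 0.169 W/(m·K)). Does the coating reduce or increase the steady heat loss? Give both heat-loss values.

Critical radius for a sphere: r_cr = 2k/h = 0.0405 m = 4.05 cm.
Outer radius after coating: r₂ = 0.00950 + 0.0140 = 0.02350 m.
Since r₁ < r_cr and r₂ ≤ r_cr, the coating moves toward the maximum at r_cr — heat loss rises.
Bare: R = 1/(4πr₁²h) = 105.6 K/W; Q = 111.9/105.6 = 1.06 W.
Coated: R = R_cond + R_conv = 46.79 K/W; Q = 111.9/46.79 = 2.39 W.

increases: 1.06 → 2.39 W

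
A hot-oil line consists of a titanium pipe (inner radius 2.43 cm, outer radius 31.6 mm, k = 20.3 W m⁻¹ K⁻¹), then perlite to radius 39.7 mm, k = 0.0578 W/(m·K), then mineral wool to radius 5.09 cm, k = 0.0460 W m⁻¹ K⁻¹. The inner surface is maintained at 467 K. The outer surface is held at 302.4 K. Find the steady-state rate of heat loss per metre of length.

Resistance network (inner→outer):
  R'_titanium = ln(0.0316/0.0243)/(2πk) = 0.2627/(2π·20.3) = 0.002059 m·K/W
  R'_perlite = ln(0.0397/0.0316)/(2πk) = 0.2282/(2π·0.0578) = 0.6283 m·K/W
  R'_mineral wool = ln(0.0509/0.0397)/(2πk) = 0.2485/(2π·0.0460) = 0.8598 m·K/W
ΣR = 0.002059 + 0.6283 + 0.8598 = 1.490 m·K/W
Q' = ΔT/ΣR = (467 K − 302.4 K)/1.490 = 110 W/m

Q' = 110 W/m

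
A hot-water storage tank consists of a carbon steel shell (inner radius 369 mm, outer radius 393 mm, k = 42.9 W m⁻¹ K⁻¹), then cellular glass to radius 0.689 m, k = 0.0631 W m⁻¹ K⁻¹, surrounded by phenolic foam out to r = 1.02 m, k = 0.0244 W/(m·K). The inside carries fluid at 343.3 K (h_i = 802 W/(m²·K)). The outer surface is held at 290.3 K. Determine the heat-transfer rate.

Q = 18.2 W

Resistance network (inner→outer):
  R_conv,in = 1/(4πr²h) = 1/(4π·0.369²·802) = 7.287×10^-4 K/W
  R_carbon steel = (1/0.369 − 1/0.393)/(4πk) = 0.1655/(4π·42.9) = 3.070×10^-4 K/W
  R_cellular glass = (1/0.393 − 1/0.689)/(4πk) = 1.093/(4π·0.0631) = 1.379 K/W
  R_phenolic foam = (1/0.689 − 1/1.02)/(4πk) = 0.4710/(4π·0.0244) = 1.536 K/W
ΣR = 7.287×10^-4 + 3.070×10^-4 + 1.379 + 1.536 = 2.916 K/W
Q = ΔT/ΣR = (343.3 K − 290.3 K)/2.916 = 18.2 W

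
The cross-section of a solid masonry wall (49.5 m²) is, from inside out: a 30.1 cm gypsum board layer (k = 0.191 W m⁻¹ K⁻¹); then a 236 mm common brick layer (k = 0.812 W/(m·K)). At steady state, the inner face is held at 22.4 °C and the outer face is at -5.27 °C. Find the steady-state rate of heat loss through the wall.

Q = 734 W

Series thermal resistances, inner to outer:
  R_gypsum board = L/(kA) = 0.301/(0.191·49.5) = 0.03184 K/W
  R_common brick = L/(kA) = 0.236/(0.812·49.5) = 0.005872 K/W
ΣR = 0.03184 + 0.005872 = 0.03771 K/W
Q = ΔT/ΣR = (22.4 °C − -5.27 °C)/0.03771 = 734 W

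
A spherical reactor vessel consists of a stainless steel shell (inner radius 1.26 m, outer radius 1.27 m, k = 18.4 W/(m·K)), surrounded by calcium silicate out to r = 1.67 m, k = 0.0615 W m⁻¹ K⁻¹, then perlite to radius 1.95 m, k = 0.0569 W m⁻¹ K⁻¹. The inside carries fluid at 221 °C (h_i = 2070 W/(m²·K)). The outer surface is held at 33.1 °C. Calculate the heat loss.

Q = 516 W

Treat each layer as a resistance in series:
  R_conv,in = 1/(4πr²h) = 1/(4π·1.26²·2070) = 2.421×10^-5 K/W
  R_stainless steel = (1/1.26 − 1/1.27)/(4πk) = 0.006249/(4π·18.4) = 2.703×10^-5 K/W
  R_calcium silicate = (1/1.27 − 1/1.67)/(4πk) = 0.1886/(4π·0.0615) = 0.2440 K/W
  R_perlite = (1/1.67 − 1/1.95)/(4πk) = 0.08598/(4π·0.0569) = 0.1202 K/W
ΣR = 2.421×10^-5 + 2.703×10^-5 + 0.2440 + 0.1202 = 0.3643 K/W
Q = ΔT/ΣR = (221 °C − 33.1 °C)/0.3643 = 516 W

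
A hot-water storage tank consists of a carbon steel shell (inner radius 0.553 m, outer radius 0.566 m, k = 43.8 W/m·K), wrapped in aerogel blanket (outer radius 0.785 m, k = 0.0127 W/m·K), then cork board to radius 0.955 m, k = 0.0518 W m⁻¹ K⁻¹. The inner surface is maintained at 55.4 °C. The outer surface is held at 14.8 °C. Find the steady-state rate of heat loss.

Q = 11.8 W

Series thermal resistances, inner to outer:
  R_carbon steel = (1/0.553 − 1/0.566)/(4πk) = 0.04153/(4π·43.8) = 7.546×10^-5 K/W
  R_aerogel blanket = (1/0.566 − 1/0.785)/(4πk) = 0.4929/(4π·0.0127) = 3.088 K/W
  R_cork board = (1/0.785 − 1/0.955)/(4πk) = 0.2268/(4π·0.0518) = 0.3484 K/W
ΣR = 7.546×10^-5 + 3.088 + 0.3484 = 3.436 K/W
Q = ΔT/ΣR = (55.4 °C − 14.8 °C)/3.436 = 11.8 W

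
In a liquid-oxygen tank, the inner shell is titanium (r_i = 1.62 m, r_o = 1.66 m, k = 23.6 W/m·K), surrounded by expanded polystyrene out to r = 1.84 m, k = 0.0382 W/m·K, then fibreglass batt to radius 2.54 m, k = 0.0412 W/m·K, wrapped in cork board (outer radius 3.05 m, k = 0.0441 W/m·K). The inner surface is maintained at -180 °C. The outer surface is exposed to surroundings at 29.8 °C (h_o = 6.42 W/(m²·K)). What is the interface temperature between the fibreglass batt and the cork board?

Series thermal resistances, inner to outer:
  R_titanium = (1/1.62 − 1/1.66)/(4πk) = 0.01487/(4π·23.6) = 5.016×10^-5 K/W
  R_expanded polystyrene = (1/1.66 − 1/1.84)/(4πk) = 0.05893/(4π·0.0382) = 0.1228 K/W
  R_fibreglass batt = (1/1.84 − 1/2.54)/(4πk) = 0.1498/(4π·0.0412) = 0.2893 K/W
  R_cork board = (1/2.54 − 1/3.05)/(4πk) = 0.06583/(4π·0.0441) = 0.1188 K/W
  R_conv,out = 1/(4πr²h) = 1/(4π·3.05²·6.42) = 0.001332 K/W
ΣR = 5.016×10^-5 + 0.1228 + 0.2893 + 0.1188 + 0.001332 = 0.5323 K/W
Q = ΔT/ΣR = (-180 °C − 29.8 °C)/0.5323 = -394.1 W
From the inner boundary to the fibreglass batt/cork board interface, ΣR_partial = 0.4122 K/W.
T_interface = T_in − Q·ΣR_partial = -180 °C − (-394.1)(0.4122) = -17.6 °C

T = -17.6 °C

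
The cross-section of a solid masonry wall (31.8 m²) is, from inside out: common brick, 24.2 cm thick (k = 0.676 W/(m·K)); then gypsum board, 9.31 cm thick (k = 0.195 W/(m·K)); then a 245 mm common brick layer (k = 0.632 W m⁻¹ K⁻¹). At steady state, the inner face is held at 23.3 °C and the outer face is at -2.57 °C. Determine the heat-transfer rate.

Treat each layer as a resistance in series:
  R_common brick = L/(kA) = 0.242/(0.676·31.8) = 0.01126 K/W
  R_gypsum board = L/(kA) = 0.0931/(0.195·31.8) = 0.01501 K/W
  R_common brick = L/(kA) = 0.245/(0.632·31.8) = 0.01219 K/W
ΣR = 0.01126 + 0.01501 + 0.01219 = 0.03846 K/W
Q = ΔT/ΣR = (23.3 °C − -2.57 °C)/0.03846 = 673 W

Q = 673 W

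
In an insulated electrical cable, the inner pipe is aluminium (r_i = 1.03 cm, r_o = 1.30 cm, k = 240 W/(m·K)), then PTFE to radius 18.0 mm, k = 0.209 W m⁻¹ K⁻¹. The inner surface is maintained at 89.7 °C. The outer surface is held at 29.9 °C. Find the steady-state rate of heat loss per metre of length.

Q' = 241 W/m

Resistance network (inner→outer):
  R'_aluminium = ln(0.0130/0.0103)/(2πk) = 0.2328/(2π·240) = 1.544×10^-4 m·K/W
  R'_PTFE = ln(0.0180/0.0130)/(2πk) = 0.3254/(2π·0.209) = 0.2478 m·K/W
ΣR = 1.544×10^-4 + 0.2478 = 0.2480 m·K/W
Q' = ΔT/ΣR = (89.7 °C − 29.9 °C)/0.2480 = 241 W/m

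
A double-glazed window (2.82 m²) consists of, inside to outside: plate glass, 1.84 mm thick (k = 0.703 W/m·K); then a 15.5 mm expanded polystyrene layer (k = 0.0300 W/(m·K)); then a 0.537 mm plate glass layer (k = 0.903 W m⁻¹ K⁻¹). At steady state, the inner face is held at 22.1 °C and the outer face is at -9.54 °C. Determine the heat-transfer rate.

Q = 172 W

Treat each layer as a resistance in series:
  R_plate glass = L/(kA) = 0.00184/(0.703·2.82) = 9.281×10^-4 K/W
  R_expanded polystyrene = L/(kA) = 0.0155/(0.0300·2.82) = 0.1832 K/W
  R_plate glass = L/(kA) = 5.37×10^-4/(0.903·2.82) = 2.109×10^-4 K/W
ΣR = 9.281×10^-4 + 0.1832 + 2.109×10^-4 = 0.1843 K/W
Q = ΔT/ΣR = (22.1 °C − -9.54 °C)/0.1843 = 172 W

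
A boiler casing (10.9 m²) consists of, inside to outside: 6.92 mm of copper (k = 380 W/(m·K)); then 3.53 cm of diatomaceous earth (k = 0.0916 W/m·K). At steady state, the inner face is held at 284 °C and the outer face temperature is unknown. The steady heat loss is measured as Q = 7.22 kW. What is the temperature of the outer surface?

Sum the resistances:
  R_copper = L/(kA) = 0.00692/(380·10.9) = 1.671×10^-6 K/W
  R_diatomaceous earth = L/(kA) = 0.0353/(0.0916·10.9) = 0.03536 K/W
ΣR = 0.03536 K/W
ΔT = Q·ΣR = 7220 × 0.03536 = 255.3 K
Heat flows outward, so T_out = T_in − ΔT = 284 − 255.3 = 28.7 °C

T_out = 28.7 °C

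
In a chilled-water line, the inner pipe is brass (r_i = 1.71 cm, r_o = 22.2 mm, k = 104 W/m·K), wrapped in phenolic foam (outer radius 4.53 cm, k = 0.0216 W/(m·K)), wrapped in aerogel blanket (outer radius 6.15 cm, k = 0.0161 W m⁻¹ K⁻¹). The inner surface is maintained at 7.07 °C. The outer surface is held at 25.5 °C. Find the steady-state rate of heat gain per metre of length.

Q' = 2.23 W/m

Series thermal resistances, inner to outer:
  R'_brass = ln(0.0222/0.0171)/(2πk) = 0.2610/(2π·104) = 3.994×10^-4 m·K/W
  R'_phenolic foam = ln(0.0453/0.0222)/(2πk) = 0.7132/(2π·0.0216) = 5.255 m·K/W
  R'_aerogel blanket = ln(0.0615/0.0453)/(2πk) = 0.3057/(2π·0.0161) = 3.022 m·K/W
ΣR = 3.994×10^-4 + 5.255 + 3.022 = 8.277 m·K/W
Q' = ΔT/ΣR = (7.07 °C − 25.5 °C)/8.277 = -2.23 W/m
(Negative Q' ⇒ heat flows inward; heat gain = 2.23 W/m.)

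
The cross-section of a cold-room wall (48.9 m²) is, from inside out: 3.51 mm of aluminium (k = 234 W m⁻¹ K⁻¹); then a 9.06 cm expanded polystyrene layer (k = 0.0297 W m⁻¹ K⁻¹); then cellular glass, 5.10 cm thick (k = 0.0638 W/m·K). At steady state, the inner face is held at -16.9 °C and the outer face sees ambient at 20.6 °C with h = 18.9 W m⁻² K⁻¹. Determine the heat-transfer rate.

Series thermal resistances, inner to outer:
  R_aluminium = L/(kA) = 0.00351/(234·48.9) = 3.067×10^-7 K/W
  R_expanded polystyrene = L/(kA) = 0.0906/(0.0297·48.9) = 0.06238 K/W
  R_cellular glass = L/(kA) = 0.0510/(0.0638·48.9) = 0.01635 K/W
  R_conv,out = 1/(hA) = 1/(18.9·48.9) = 0.001082 K/W
ΣR = 3.067×10^-7 + 0.06238 + 0.01635 + 0.001082 = 0.07981 K/W
Q = ΔT/ΣR = (-16.9 °C − 20.6 °C)/0.07981 = -470 W
(Negative Q ⇒ heat flows inward; heat gain = 470 W.)

Q = 470 W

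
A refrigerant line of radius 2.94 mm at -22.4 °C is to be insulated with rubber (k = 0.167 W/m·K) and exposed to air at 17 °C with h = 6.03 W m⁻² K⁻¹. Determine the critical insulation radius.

r_cr = 2.77 cm

For a cylinder, r_cr = k_ins/h = 0.167/6.03 = 0.0277 m = 2.77 cm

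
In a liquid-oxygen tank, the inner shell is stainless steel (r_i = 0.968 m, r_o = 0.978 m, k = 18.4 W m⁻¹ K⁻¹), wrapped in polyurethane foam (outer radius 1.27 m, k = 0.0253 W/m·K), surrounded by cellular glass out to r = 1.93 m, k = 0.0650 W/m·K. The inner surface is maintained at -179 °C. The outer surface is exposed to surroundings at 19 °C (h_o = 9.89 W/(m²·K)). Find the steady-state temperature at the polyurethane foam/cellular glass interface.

T = -42.3 °C

Series thermal resistances, inner to outer:
  R_stainless steel = (1/0.968 − 1/0.978)/(4πk) = 0.01056/(4π·18.4) = 4.568×10^-5 K/W
  R_polyurethane foam = (1/0.978 − 1/1.27)/(4πk) = 0.2351/(4π·0.0253) = 0.7395 K/W
  R_cellular glass = (1/1.27 − 1/1.93)/(4πk) = 0.2693/(4π·0.0650) = 0.3297 K/W
  R_conv,out = 1/(4πr²h) = 1/(4π·1.93²·9.89) = 0.002160 K/W
ΣR = 4.568×10^-5 + 0.7395 + 0.3297 + 0.002160 = 1.071 K/W
Q = ΔT/ΣR = (-179 °C − 19 °C)/1.071 = -184.9 W
From the inner boundary to the polyurethane foam/cellular glass interface, ΣR_partial = 0.7395 K/W.
T_interface = T_in − Q·ΣR_partial = -179 °C − (-184.9)(0.7395) = -42.3 °C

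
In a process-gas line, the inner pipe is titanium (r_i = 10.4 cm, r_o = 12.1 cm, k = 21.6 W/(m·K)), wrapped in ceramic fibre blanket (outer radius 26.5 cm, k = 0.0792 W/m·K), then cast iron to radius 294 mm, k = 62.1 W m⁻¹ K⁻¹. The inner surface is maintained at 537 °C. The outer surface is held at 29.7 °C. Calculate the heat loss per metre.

Series thermal resistances, inner to outer:
  R'_titanium = ln(0.121/0.104)/(2πk) = 0.1514/(2π·21.6) = 0.001116 m·K/W
  R'_ceramic fibre blanket = ln(0.265/0.121)/(2πk) = 0.7839/(2π·0.0792) = 1.575 m·K/W
  R'_cast iron = ln(0.294/0.265)/(2πk) = 0.1038/(2π·62.1) = 2.662×10^-4 m·K/W
ΣR = 0.001116 + 1.575 + 2.662×10^-4 = 1.576 m·K/W
Q' = ΔT/ΣR = (537 °C − 29.7 °C)/1.576 = 322 W/m

Q' = 322 W/m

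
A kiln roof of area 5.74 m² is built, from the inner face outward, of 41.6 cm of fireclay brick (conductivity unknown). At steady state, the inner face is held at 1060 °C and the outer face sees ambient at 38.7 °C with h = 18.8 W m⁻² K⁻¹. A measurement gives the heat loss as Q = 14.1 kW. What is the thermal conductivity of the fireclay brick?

k = 1.15 W/m·K

ΣR = ΔT/Q = |1060 − 38.7|/14100 = 0.07243 K/W
Known resistances:
  R_conv,out = 1/(hA) = 1/(18.8·5.74) = 0.009267 K/W
R_fireclay brick = ΣR − ΣR_known = 0.07243 − 0.009267 = 0.06316 K/W
L/(kA) = 0.06316 ⇒ k = 0.416/(0.06316·5.74) = 1.15 W/m·K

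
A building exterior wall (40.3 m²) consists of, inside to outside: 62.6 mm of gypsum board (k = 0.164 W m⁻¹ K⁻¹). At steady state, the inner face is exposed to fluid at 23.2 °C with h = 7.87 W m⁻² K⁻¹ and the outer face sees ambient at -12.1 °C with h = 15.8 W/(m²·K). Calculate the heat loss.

Q = 2.49 kW

Resistance network (inner→outer):
  R_conv,in = 1/(hA) = 1/(7.87·40.3) = 0.003153 K/W
  R_gypsum board = L/(kA) = 0.0626/(0.164·40.3) = 0.009472 K/W
  R_conv,out = 1/(hA) = 1/(15.8·40.3) = 0.001570 K/W
ΣR = 0.003153 + 0.009472 + 0.001570 = 0.01419 K/W
Q = ΔT/ΣR = (23.2 °C − -12.1 °C)/0.01419 = 2490 W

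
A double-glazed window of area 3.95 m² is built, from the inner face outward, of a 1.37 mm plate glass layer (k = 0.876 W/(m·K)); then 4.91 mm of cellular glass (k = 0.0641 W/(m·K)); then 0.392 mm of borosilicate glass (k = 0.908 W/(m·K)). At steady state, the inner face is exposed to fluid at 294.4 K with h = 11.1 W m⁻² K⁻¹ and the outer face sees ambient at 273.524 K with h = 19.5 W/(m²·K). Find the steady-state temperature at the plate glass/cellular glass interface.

T = 285.7 K

Resistance network (inner→outer):
  R_conv,in = 1/(hA) = 1/(11.1·3.95) = 0.02281 K/W
  R_plate glass = L/(kA) = 0.00137/(0.876·3.95) = 3.959×10^-4 K/W
  R_cellular glass = L/(kA) = 0.00491/(0.0641·3.95) = 0.01939 K/W
  R_borosilicate glass = L/(kA) = 3.92×10^-4/(0.908·3.95) = 1.093×10^-4 K/W
  R_conv,out = 1/(hA) = 1/(19.5·3.95) = 0.01298 K/W
ΣR = 0.02281 + 3.959×10^-4 + 0.01939 + 1.093×10^-4 + 0.01298 = 0.05569 K/W
Q = ΔT/ΣR = (294.4 K − 273.524 K)/0.05569 = 374.9 W
From the inner boundary to the plate glass/cellular glass interface, ΣR_partial = 0.02321 K/W.
T_interface = T_in − Q·ΣR_partial = 294.4 K − (374.9)(0.02321) = 285.7 K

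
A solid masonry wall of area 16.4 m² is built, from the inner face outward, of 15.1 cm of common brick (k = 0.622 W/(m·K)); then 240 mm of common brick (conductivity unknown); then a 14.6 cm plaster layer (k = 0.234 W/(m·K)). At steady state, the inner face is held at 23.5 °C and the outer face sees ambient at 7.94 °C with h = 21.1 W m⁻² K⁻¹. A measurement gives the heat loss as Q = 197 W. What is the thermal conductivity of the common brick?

ΣR = ΔT/Q = |23.5 − 7.94|/197 = 0.07898 K/W
Known resistances:
  R_common brick = L/(kA) = 0.151/(0.622·16.4) = 0.01480 K/W
  R_plaster = L/(kA) = 0.146/(0.234·16.4) = 0.03804 K/W
  R_conv,out = 1/(hA) = 1/(21.1·16.4) = 0.002890 K/W
R_common brick = ΣR − ΣR_known = 0.07898 − 0.05573 = 0.02325 K/W
L/(kA) = 0.02325 ⇒ k = 0.240/(0.02325·16.4) = 0.629 W/m·K

k = 0.629 W/m·K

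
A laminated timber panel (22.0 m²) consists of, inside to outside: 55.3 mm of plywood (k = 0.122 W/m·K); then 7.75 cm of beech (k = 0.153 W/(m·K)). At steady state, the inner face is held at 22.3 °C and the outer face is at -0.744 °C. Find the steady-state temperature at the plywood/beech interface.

T = 11.4 °C

Treat each layer as a resistance in series:
  R_plywood = L/(kA) = 0.0553/(0.122·22.0) = 0.02060 K/W
  R_beech = L/(kA) = 0.0775/(0.153·22.0) = 0.02302 K/W
ΣR = 0.02060 + 0.02302 = 0.04362 K/W
Q = ΔT/ΣR = (22.3 °C − -0.744 °C)/0.04362 = 528.3 W
From the inner boundary to the plywood/beech interface, ΣR_partial = 0.02060 K/W.
T_interface = T_in − Q·ΣR_partial = 22.3 °C − (528.3)(0.02060) = 11.4 °C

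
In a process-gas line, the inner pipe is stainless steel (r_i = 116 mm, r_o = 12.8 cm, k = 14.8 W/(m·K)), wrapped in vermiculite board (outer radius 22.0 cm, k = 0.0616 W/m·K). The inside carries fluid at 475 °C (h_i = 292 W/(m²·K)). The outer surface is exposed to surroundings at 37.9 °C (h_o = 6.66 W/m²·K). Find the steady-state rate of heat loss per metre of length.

Q' = 289 W/m

Series thermal resistances, inner to outer:
  R'_conv,in = 1/(2πr h) = 1/(2π·0.116·292) = 0.004699 m·K/W
  R'_stainless steel = ln(0.128/0.116)/(2πk) = 0.09844/(2π·14.8) = 0.001059 m·K/W
  R'_vermiculite board = ln(0.220/0.128)/(2πk) = 0.5416/(2π·0.0616) = 1.399 m·K/W
  R'_conv,out = 1/(2πr h) = 1/(2π·0.220·6.66) = 0.1086 m·K/W
ΣR = 0.004699 + 0.001059 + 1.399 + 0.1086 = 1.513 m·K/W
Q' = ΔT/ΣR = (475 °C − 37.9 °C)/1.513 = 289 W/m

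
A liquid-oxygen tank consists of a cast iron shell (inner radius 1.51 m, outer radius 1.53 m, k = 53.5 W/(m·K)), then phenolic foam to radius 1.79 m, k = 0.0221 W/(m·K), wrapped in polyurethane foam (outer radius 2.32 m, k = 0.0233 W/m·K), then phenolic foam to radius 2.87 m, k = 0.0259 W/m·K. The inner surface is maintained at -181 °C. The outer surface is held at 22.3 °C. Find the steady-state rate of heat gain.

Series thermal resistances, inner to outer:
  R_cast iron = (1/1.51 − 1/1.53)/(4πk) = 0.008657/(4π·53.5) = 1.288×10^-5 K/W
  R_phenolic foam = (1/1.53 − 1/1.79)/(4πk) = 0.09494/(4π·0.0221) = 0.3418 K/W
  R_polyurethane foam = (1/1.79 − 1/2.32)/(4πk) = 0.1276/(4π·0.0233) = 0.4359 K/W
  R_phenolic foam = (1/2.32 − 1/2.87)/(4πk) = 0.08260/(4π·0.0259) = 0.2538 K/W
ΣR = 1.288×10^-5 + 0.3418 + 0.4359 + 0.2538 = 1.032 K/W
Q = ΔT/ΣR = (-181 °C − 22.3 °C)/1.032 = -197 W
(Negative Q ⇒ heat flows inward; heat gain = 197 W.)

Q = 197 W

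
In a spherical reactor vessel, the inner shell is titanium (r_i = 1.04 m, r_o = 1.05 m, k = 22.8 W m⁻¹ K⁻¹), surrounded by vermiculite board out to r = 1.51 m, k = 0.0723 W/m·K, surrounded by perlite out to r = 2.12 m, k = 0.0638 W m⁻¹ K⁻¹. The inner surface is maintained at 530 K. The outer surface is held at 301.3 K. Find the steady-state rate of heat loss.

Q = 411 W

Treat each layer as a resistance in series:
  R_titanium = (1/1.04 − 1/1.05)/(4πk) = 0.009158/(4π·22.8) = 3.196×10^-5 K/W
  R_vermiculite board = (1/1.05 − 1/1.51)/(4πk) = 0.2901/(4π·0.0723) = 0.3193 K/W
  R_perlite = (1/1.51 − 1/2.12)/(4πk) = 0.1906/(4π·0.0638) = 0.2377 K/W
ΣR = 3.196×10^-5 + 0.3193 + 0.2377 = 0.5570 K/W
Q = ΔT/ΣR = (530 K − 301.3 K)/0.5570 = 411 W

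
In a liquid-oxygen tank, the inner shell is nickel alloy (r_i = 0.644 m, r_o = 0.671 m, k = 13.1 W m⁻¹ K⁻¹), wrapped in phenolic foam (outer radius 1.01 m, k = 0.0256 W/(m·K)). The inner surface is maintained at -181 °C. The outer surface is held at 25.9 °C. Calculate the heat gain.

Series thermal resistances, inner to outer:
  R_nickel alloy = (1/0.644 − 1/0.671)/(4πk) = 0.06248/(4π·13.1) = 3.796×10^-4 K/W
  R_phenolic foam = (1/0.671 − 1/1.01)/(4πk) = 0.5002/(4π·0.0256) = 1.555 K/W
ΣR = 3.796×10^-4 + 1.555 = 1.555 K/W
Q = ΔT/ΣR = (-181 °C − 25.9 °C)/1.555 = -133 W
(Negative Q ⇒ heat flows inward; heat gain = 133 W.)

Q = 133 W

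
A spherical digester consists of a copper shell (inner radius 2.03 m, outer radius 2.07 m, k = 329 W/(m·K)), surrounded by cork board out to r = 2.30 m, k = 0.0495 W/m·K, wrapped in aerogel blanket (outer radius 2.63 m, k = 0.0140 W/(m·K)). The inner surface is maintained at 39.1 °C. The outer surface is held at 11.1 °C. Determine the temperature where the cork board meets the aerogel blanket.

T = 33.5 °C

Resistance network (inner→outer):
  R_copper = (1/2.03 − 1/2.07)/(4πk) = 0.009519/(4π·329) = 2.302×10^-6 K/W
  R_cork board = (1/2.07 − 1/2.30)/(4πk) = 0.04831/(4π·0.0495) = 0.07766 K/W
  R_aerogel blanket = (1/2.30 − 1/2.63)/(4πk) = 0.05455/(4π·0.0140) = 0.3101 K/W
ΣR = 2.302×10^-6 + 0.07766 + 0.3101 = 0.3878 K/W
Q = ΔT/ΣR = (39.1 °C − 11.1 °C)/0.3878 = 72.20 W
From the inner boundary to the cork board/aerogel blanket interface, ΣR_partial = 0.07766 K/W.
T_interface = T_in − Q·ΣR_partial = 39.1 °C − (72.20)(0.07766) = 33.5 °C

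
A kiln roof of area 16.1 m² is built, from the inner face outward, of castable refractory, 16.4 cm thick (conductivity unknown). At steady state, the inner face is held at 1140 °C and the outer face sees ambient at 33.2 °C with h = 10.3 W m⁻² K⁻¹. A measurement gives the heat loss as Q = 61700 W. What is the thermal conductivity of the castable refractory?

k = 0.855 W/m·K

ΣR = ΔT/Q = |1140 − 33.2|/61700 = 0.01794 K/W
Known resistances:
  R_conv,out = 1/(hA) = 1/(10.3·16.1) = 0.006030 K/W
R_castable refractory = ΣR − ΣR_known = 0.01794 − 0.006030 = 0.01191 K/W
L/(kA) = 0.01191 ⇒ k = 0.164/(0.01191·16.1) = 0.855 W/m·K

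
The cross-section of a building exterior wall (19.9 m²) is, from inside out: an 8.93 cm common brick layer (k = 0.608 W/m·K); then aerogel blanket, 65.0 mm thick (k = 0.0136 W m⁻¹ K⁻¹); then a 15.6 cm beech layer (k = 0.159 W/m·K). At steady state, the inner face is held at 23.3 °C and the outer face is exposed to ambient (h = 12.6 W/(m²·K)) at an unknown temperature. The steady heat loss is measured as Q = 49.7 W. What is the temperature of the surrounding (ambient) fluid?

T_out = 8.35 °C

Sum the resistances:
  R_common brick = L/(kA) = 0.0893/(0.608·19.9) = 0.007381 K/W
  R_aerogel blanket = L/(kA) = 0.0650/(0.0136·19.9) = 0.2402 K/W
  R_beech = L/(kA) = 0.156/(0.159·19.9) = 0.04930 K/W
  R_conv,out = 1/(hA) = 1/(12.6·19.9) = 0.003988 K/W
ΣR = 0.3008 K/W
ΔT = Q·ΣR = 49.7 × 0.3008 = 14.95 K
Heat flows outward, so T_out = T_in − ΔT = 23.3 − 14.95 = 8.35 °C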